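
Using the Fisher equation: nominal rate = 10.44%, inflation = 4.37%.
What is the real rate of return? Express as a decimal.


Formula: (1 + r_real) = (1 + r_nom) / (1 + inflation)
Substituting: (1 + r_real) = 1.1044 / 1.0437
(1 + r_real) = 1.058158
r_real = 1.058158 - 1 = 0.058158

0.058158


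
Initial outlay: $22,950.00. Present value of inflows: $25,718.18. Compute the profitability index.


Formula: PI = PV(cash flows) / initial investment
Substituting: PI = $25,718.18 / $22,950.00
PI = 1.1206

1.1206


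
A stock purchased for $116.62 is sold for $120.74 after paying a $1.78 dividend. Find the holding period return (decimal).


Formula: HPR = (P1 - P0 + D) / P0
Gain: $120.74 - $116.62 + $1.78 = $5.90
HPR = $5.90 / $116.62 = 0.0506

0.0506


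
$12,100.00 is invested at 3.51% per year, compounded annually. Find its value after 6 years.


Formula: FV = P * (1 + r)^n
Substituting: FV = $12,100.00 * (1 + 0.0351)^6
Growth factor: (1.0351)^6 = 1.229968
FV = $12,100.00 * 1.229968 = $14,882.61

$14,882.61


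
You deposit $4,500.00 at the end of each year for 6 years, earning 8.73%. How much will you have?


Formula: FV = PMT * ((1+r)^n - 1) / r
Growth factor: (1 + 0.0873)^6 = 1.652328
Numerator: 1.652328 - 1 = 0.652328
FV = $4,500.00 * 0.652328 / 0.0873 = $33,625.17

$33,625.17


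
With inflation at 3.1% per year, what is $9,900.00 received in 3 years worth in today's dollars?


Formula: Real value = nominal / (1 + inflation)^years
Price level: (1 + 0.031)^3 = 1.095913
Real value = $9,900.00 / 1.095913 = $9,033.57

$9,033.57


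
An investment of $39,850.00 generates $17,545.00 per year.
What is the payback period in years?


Formula: Payback = investment / annual cash flow
Substituting: Payback = $39,850.00 / $17,545.00
Payback = 2.2713 years

2.2713 years


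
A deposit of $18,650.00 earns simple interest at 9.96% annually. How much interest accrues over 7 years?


Formula: I = P * r * t
Substituting: I = $18,650.00 * 0.0996 * 7
Step: I = $18,650.00 * 0.6972
I = $13,002.78

$13,002.78


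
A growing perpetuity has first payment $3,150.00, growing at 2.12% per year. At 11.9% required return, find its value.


Formula: PV = C / (r - g)
Spread: r - g = 0.119 - 0.0212 = 0.0978
Substituting: PV = $3,150.00 / 0.0978
PV = $32,208.59

$32,208.59


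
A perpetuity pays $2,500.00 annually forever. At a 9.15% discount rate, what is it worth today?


Formula: PV = C / r
Substituting: PV = $2,500.00 / 0.0915
PV = $27,322.40

$27,322.40


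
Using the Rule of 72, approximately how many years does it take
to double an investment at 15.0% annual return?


Formula: Years ≈ 72 / r
Substituting: Years ≈ 72 / 15.0
Years ≈ 4.8

4.8 years


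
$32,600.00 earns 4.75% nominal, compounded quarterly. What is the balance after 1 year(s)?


Formula: FV = P * (1 + r/m)^(m*t)
Period rate: r/m = 0.0475 / 4 = 0.011875
Total periods: m*t = 4 * 1 = 4
Growth factor: (1 + 0.011875)^4 = 1.048353
FV = $32,600.00 * 1.048353 = $34,176.30

$34,176.30


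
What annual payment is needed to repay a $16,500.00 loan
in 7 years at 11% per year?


Formula: PMT = PV * r / (1 - (1+r)^(-n))
Denominator: 1 - (1 + 0.11)^(-7) = 0.518342
Numerator: $16,500.00 * 0.11 = 1815.0
PMT = 1815.0 / 0.518342 = $3,501.55

$3,501.55


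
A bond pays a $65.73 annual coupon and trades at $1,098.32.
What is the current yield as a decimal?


Formula: Current yield = annual coupon / price
Substituting: CY = $65.73 / $1,098.32
CY = 0.059846

0.059846


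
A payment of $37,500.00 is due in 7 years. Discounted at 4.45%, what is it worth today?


Formula: PV = FV / (1 + r)^n
Substituting: PV = $37,500.00 / (1 + 0.0445)^7
Discount factor: (1.0445)^7 = 1.35631
PV = $37,500.00 / 1.35631 = $27,648.54

$27,648.54


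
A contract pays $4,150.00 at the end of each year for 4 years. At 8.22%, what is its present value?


Formula: PV = PMT * (1 - (1+r)^(-n)) / r
Discount factor: (1 + 0.0822)^(-4) = 0.729071
Bracket: 1 - 0.729071 = 0.270929
PV = $4,150.00 * 0.270929 / 0.0822 = $13,678.28

$13,678.28


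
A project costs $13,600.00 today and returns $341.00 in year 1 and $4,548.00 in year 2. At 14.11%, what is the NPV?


Formula: NPV = C0 + C1/(1+r) + C2/(1+r)^2
Discount C1: $341.00 / (1 + 0.1411) = $298.83
Discount C2: $4,548.00 / (1 + 0.1411)^2 = $3,492.79
NPV = -$13,600.00 + $298.83 + $3,492.79 = -$9,808.37

-$9,808.37


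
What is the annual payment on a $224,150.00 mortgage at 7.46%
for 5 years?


Formula: PMT = PV * r / (1 - (1+r)^(-n))
Denominator: 1 - (1 + 0.0746)^(-5) = 0.302144
Numerator: $224,150.00 * 0.0746 = 16721.59
PMT = 16721.59 / 0.302144 = $55,343.12

$55,343.12


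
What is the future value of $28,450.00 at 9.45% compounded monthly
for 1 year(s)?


Formula: FV = P * (1 + r/m)^(m*t)
Period rate: r/m = 0.0945 / 12 = 0.007875
Total periods: m*t = 12 * 1 = 12
Growth factor: (1 + 0.007875)^12 = 1.098702
FV = $28,450.00 * 1.098702 = $31,258.08

$31,258.08


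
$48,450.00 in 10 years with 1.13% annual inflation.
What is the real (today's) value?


Formula: Real value = nominal / (1 + inflation)^years
Price level: (1 + 0.0113)^10 = 1.118923
Real value = $48,450.00 / 1.118923 = $43,300.58

$43,300.58


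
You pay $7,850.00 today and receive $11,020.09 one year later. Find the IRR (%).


Formula: IRR = C1/C0 - 1
Substituting: IRR = $11,020.09 / $7,850.00 - 1
Ratio: 1.403833 - 1 = 0.403833
IRR = 40.3833%

40.3833%


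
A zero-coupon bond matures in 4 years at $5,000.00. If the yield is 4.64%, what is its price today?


Formula: Price = FV / (1 + r)^n
Substituting: Price = $5,000.00 / (1 + 0.0464)^4
Discount factor: (1.0464)^4 = 1.198922
Price = $5,000.00 / 1.198922 = $4,170.41

$4,170.41


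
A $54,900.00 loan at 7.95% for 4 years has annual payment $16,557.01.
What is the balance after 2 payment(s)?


Formula: Balance = PV*(1+r)^k - PMT*((1+r)^k - 1)/r
Growth: (1 + 0.0795)^2 = 1.16532
Accumulated factor: ((1+r)^k - 1)/r = 2.0795
Balance = $54,900.00 * 1.16532 - $16,557.01 * 2.0795
Balance = $29,545.78

$29,545.78


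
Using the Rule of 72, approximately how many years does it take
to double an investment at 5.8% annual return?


Formula: Years ≈ 72 / r
Substituting: Years ≈ 72 / 5.8
Years ≈ 12.4

12.4 years


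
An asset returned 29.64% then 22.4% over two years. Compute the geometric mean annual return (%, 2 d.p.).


Formula: Geometric mean = ((1+r1)*(1+r2))^(1/2) - 1
Product: (1 + 0.2964) * (1 + 0.224) = 1.2964 * 1.224 = 1.586794
Square root: 1.586794^0.5 = 1.25968
Geometric mean = 1.25968 - 1 = 0.25968
As percentage: 25.97%

25.97%


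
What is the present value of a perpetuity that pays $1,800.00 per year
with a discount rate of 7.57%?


Formula: PV = C / r
Substituting: PV = $1,800.00 / 0.0757
PV = $23,778.07

$23,778.07


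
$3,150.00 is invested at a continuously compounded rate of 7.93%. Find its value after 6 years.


Formula: FV = P * e^(r*t)
Exponent: r*t = 0.0793 * 6 = 0.4758
e^(0.4758) = 1.609301
FV = $3,150.00 * 1.609301 = $5,069.30

$5,069.30


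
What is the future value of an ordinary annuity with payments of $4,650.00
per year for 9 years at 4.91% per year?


Formula: FV = PMT * ((1+r)^n - 1) / r
Growth factor: (1 + 0.0491)^9 = 1.539402
Numerator: 1.539402 - 1 = 0.539402
FV = $4,650.00 * 0.539402 / 0.0491 = $51,083.87

$51,083.87


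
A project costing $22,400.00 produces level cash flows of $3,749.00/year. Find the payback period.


Formula: Payback = investment / annual cash flow
Substituting: Payback = $22,400.00 / $3,749.00
Payback = 5.9749 years

5.9749 years


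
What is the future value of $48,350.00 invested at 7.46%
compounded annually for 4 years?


Formula: FV = P * (1 + r)^n
Substituting: FV = $48,350.00 * (1 + 0.0746)^4
Growth factor: (1.0746)^4 = 1.333483
FV = $48,350.00 * 1.333483 = $64,473.88

$64,473.88


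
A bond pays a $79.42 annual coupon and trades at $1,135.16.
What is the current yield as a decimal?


Formula: Current yield = annual coupon / price
Substituting: CY = $79.42 / $1,135.16
CY = 0.069964

0.069964


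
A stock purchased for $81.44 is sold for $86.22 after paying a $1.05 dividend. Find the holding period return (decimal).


Formula: HPR = (P1 - P0 + D) / P0
Gain: $86.22 - $81.44 + $1.05 = $5.83
HPR = $5.83 / $81.44 = 0.0716

0.0716


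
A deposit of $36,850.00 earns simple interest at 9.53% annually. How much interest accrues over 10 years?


Formula: I = P * r * t
Substituting: I = $36,850.00 * 0.0953 * 10
Step: I = $36,850.00 * 0.953
I = $35,118.05

$35,118.05


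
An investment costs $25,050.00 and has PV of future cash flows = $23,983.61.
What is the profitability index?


Formula: PI = PV(cash flows) / initial investment
Substituting: PI = $23,983.61 / $25,050.00
PI = 0.9574

0.9574


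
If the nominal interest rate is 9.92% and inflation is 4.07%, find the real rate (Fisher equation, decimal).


Formula: (1 + r_real) = (1 + r_nom) / (1 + inflation)
Substituting: (1 + r_real) = 1.0992 / 1.0407
(1 + r_real) = 1.056212
r_real = 1.056212 - 1 = 0.056212

0.056212


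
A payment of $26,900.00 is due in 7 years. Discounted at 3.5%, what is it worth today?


Formula: PV = FV / (1 + r)^n
Substituting: PV = $26,900.00 / (1 + 0.035)^7
Discount factor: (1.035)^7 = 1.272279
PV = $26,900.00 / 1.272279 = $21,143.16

$21,143.16


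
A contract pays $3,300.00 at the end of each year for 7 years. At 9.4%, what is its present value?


Formula: PV = PMT * (1 - (1+r)^(-n)) / r
Discount factor: (1 + 0.094)^(-7) = 0.533186
Bracket: 1 - 0.533186 = 0.466814
PV = $3,300.00 * 0.466814 / 0.094 = $16,388.15

$16,388.15


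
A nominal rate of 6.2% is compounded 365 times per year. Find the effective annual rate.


Formula: EAR = (1 + r/m)^m - 1
Period rate: r/m = 0.062 / 365 = 0.00017
Compounding: (1 + 0.00017)^365 = 1.063957
EAR = 1.063957 - 1 = 0.063957

0.063957


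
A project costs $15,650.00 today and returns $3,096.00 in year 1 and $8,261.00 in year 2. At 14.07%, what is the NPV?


Formula: NPV = C0 + C1/(1+r) + C2/(1+r)^2
Discount C1: $3,096.00 / (1 + 0.1407) = $2,714.12
Discount C2: $8,261.00 / (1 + 0.1407)^2 = $6,348.77
NPV = -$15,650.00 + $2,714.12 + $6,348.77 = -$6,587.10

-$6,587.10


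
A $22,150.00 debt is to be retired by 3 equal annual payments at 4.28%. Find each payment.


Formula: PMT = PV * r / (1 - (1+r)^(-n))
Denominator: 1 - (1 + 0.0428)^(-3) = 0.118146
Numerator: $22,150.00 * 0.0428 = 948.02
PMT = 948.02 / 0.118146 = $8,024.17

$8,024.17


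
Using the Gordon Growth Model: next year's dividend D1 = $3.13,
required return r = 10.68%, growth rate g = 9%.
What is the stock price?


Formula: P = D1 / (r - g)
Spread: r - g = 0.1068 - 0.09 = 0.0168
Substituting: P = $3.13 / 0.0168
P = $186.31

$186.31


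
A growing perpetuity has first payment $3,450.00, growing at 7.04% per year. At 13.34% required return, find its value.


Formula: PV = C / (r - g)
Spread: r - g = 0.1334 - 0.0704 = 0.063
Substituting: PV = $3,450.00 / 0.063
PV = $54,761.90

$54,761.90


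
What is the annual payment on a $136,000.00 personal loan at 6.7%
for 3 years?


Formula: PMT = PV * r / (1 - (1+r)^(-n))
Denominator: 1 - (1 + 0.067)^(-3) = 0.176797
Numerator: $136,000.00 * 0.067 = 9112.0
PMT = 9112.0 / 0.176797 = $51,539.22

$51,539.22


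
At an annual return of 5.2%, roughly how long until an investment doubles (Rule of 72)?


Formula: Years ≈ 72 / r
Substituting: Years ≈ 72 / 5.2
Years ≈ 13.8

13.8 years


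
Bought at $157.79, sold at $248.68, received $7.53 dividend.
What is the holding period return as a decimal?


Formula: HPR = (P1 - P0 + D) / P0
Gain: $248.68 - $157.79 + $7.53 = $98.42
HPR = $98.42 / $157.79 = 0.6237

0.6237


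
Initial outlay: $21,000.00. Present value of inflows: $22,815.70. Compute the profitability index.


Formula: PI = PV(cash flows) / initial investment
Substituting: PI = $22,815.70 / $21,000.00
PI = 1.0865

1.0865


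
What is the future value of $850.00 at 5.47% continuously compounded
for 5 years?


Formula: FV = P * e^(r*t)
Exponent: r*t = 0.0547 * 5 = 0.2735
e^(0.2735) = 1.314557
FV = $850.00 * 1.314557 = $1,117.37

$1,117.37


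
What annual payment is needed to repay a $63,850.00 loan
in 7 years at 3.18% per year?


Formula: PMT = PV * r / (1 - (1+r)^(-n))
Denominator: 1 - (1 + 0.0318)^(-7) = 0.196786
Numerator: $63,850.00 * 0.0318 = 2030.43
PMT = 2030.43 / 0.196786 = $10,317.97

$10,317.97


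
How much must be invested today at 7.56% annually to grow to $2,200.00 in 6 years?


Formula: PV = FV / (1 + r)^n
Substituting: PV = $2,200.00 / (1 + 0.0756)^6
Discount factor: (1.0756)^6 = 1.548477
PV = $2,200.00 / 1.548477 = $1,420.75

$1,420.75


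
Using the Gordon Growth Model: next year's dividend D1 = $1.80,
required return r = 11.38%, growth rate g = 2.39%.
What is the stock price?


Formula: P = D1 / (r - g)
Spread: r - g = 0.1138 - 0.0239 = 0.0899
Substituting: P = $1.80 / 0.0899
P = $20.02

$20.02


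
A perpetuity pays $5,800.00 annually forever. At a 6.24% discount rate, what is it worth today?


Formula: PV = C / r
Substituting: PV = $5,800.00 / 0.0624
PV = $92,948.72

$92,948.72


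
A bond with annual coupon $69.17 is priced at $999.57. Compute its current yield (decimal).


Formula: Current yield = annual coupon / price
Substituting: CY = $69.17 / $999.57
CY = 0.0692

0.0692


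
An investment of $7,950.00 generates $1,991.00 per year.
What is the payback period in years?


Formula: Payback = investment / annual cash flow
Substituting: Payback = $7,950.00 / $1,991.00
Payback = 3.993 years

3.993 years


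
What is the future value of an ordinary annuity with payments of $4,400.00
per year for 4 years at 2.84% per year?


Formula: FV = PMT * ((1+r)^n - 1) / r
Growth factor: (1 + 0.0284)^4 = 1.118532
Numerator: 1.118532 - 1 = 0.118532
FV = $4,400.00 * 0.118532 / 0.0284 = $18,364.06

$18,364.06


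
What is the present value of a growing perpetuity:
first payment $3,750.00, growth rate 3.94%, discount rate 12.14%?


Formula: PV = C / (r - g)
Spread: r - g = 0.1214 - 0.0394 = 0.082
Substituting: PV = $3,750.00 / 0.082
PV = $45,731.71

$45,731.71


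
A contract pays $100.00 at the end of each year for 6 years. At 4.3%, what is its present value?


Formula: PV = PMT * (1 - (1+r)^(-n)) / r
Discount factor: (1 + 0.043)^(-6) = 0.776773
Bracket: 1 - 0.776773 = 0.223227
PV = $100.00 * 0.223227 / 0.043 = $519.13

$519.13


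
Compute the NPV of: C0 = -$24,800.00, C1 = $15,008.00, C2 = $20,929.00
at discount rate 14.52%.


Formula: NPV = C0 + C1/(1+r) + C2/(1+r)^2
Discount C1: $15,008.00 / (1 + 0.1452) = $13,105.13
Discount C2: $20,929.00 / (1 + 0.1452)^2 = $15,958.27
NPV = -$24,800.00 + $13,105.13 + $15,958.27 = $4,263.40

$4,263.40


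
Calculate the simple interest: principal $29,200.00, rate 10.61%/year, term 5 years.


Formula: I = P * r * t
Substituting: I = $29,200.00 * 0.1061 * 5
Step: I = $29,200.00 * 0.5305
I = $15,490.60

$15,490.60


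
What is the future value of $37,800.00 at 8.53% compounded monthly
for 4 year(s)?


Formula: FV = P * (1 + r/m)^(m*t)
Period rate: r/m = 0.0853 / 12 = 0.007108
Total periods: m*t = 12 * 4 = 48
Growth factor: (1 + 0.007108)^48 = 1.404938
FV = $37,800.00 * 1.404938 = $53,106.65

$53,106.65


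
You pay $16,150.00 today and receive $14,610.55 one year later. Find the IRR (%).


Formula: IRR = C1/C0 - 1
Substituting: IRR = $14,610.55 / $16,150.00 - 1
Ratio: 0.904678 - 1 = -0.095322
IRR = -9.5322%

-9.5322%


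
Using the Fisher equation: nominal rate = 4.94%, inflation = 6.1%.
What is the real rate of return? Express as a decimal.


Formula: (1 + r_real) = (1 + r_nom) / (1 + inflation)
Substituting: (1 + r_real) = 1.0494 / 1.061
(1 + r_real) = 0.989067
r_real = 0.989067 - 1 = -0.010933

-0.010933


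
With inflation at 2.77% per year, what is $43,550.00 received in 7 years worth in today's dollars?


Formula: Real value = nominal / (1 + inflation)^years
Price level: (1 + 0.0277)^7 = 1.210778
Real value = $43,550.00 / 1.210778 = $35,968.61

$35,968.61


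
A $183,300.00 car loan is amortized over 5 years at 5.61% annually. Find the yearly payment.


Formula: PMT = PV * r / (1 - (1+r)^(-n))
Denominator: 1 - (1 + 0.0561)^(-5) = 0.238842
Numerator: $183,300.00 * 0.0561 = 10283.13
PMT = 10283.13 / 0.238842 = $43,054.10

$43,054.10


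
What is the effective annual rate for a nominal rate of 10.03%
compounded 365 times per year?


Formula: EAR = (1 + r/m)^m - 1
Period rate: r/m = 0.1003 / 365 = 0.000275
Compounding: (1 + 0.000275)^365 = 1.105487
EAR = 1.105487 - 1 = 0.105487

0.105487


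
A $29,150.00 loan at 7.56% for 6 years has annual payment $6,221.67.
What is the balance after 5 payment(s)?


Formula: Balance = PV*(1+r)^k - PMT*((1+r)^k - 1)/r
Growth: (1 + 0.0756)^5 = 1.43964
Accumulated factor: ((1+r)^k - 1)/r = 5.815347
Balance = $29,150.00 * 1.43964 - $6,221.67 * 5.815347
Balance = $5,784.34

$5,784.34


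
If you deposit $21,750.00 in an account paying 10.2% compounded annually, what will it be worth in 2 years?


Formula: FV = P * (1 + r)^n
Substituting: FV = $21,750.00 * (1 + 0.102)^2
Growth factor: (1.102)^2 = 1.214404
FV = $21,750.00 * 1.214404 = $26,413.29

$26,413.29


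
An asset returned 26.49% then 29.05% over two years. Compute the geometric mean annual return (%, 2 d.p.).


Formula: Geometric mean = ((1+r1)*(1+r2))^(1/2) - 1
Product: (1 + 0.2649) * (1 + 0.2905) = 1.2649 * 1.2905 = 1.632353
Square root: 1.632353^0.5 = 1.277636
Geometric mean = 1.277636 - 1 = 0.277636
As percentage: 27.76%

27.76%


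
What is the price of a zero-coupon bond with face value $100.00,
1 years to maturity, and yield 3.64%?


Formula: Price = FV / (1 + r)^n
Substituting: Price = $100.00 / (1 + 0.0364)^1
Discount factor: (1.0364)^1 = 1.0364
Price = $100.00 / 1.0364 = $96.49

$96.49


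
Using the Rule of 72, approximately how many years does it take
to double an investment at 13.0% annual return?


Formula: Years ≈ 72 / r
Substituting: Years ≈ 72 / 13.0
Years ≈ 5.5

5.5 years


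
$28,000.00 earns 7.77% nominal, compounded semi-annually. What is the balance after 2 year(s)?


Formula: FV = P * (1 + r/m)^(m*t)
Period rate: r/m = 0.0777 / 2 = 0.03885
Total periods: m*t = 2 * 2 = 4
Growth factor: (1 + 0.03885)^4 = 1.164693
FV = $28,000.00 * 1.164693 = $32,611.40

$32,611.40


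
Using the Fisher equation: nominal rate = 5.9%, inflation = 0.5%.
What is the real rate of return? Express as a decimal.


Formula: (1 + r_real) = (1 + r_nom) / (1 + inflation)
Substituting: (1 + r_real) = 1.059 / 1.005
(1 + r_real) = 1.053731
r_real = 1.053731 - 1 = 0.053731

0.053731


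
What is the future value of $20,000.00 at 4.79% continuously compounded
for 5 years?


Formula: FV = P * e^(r*t)
Exponent: r*t = 0.0479 * 5 = 0.2395
e^(0.2395) = 1.270614
FV = $20,000.00 * 1.270614 = $25,412.27

$25,412.27


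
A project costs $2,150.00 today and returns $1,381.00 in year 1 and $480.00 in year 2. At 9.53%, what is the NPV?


Formula: NPV = C0 + C1/(1+r) + C2/(1+r)^2
Discount C1: $1,381.00 / (1 + 0.0953) = $1,260.84
Discount C2: $480.00 / (1 + 0.0953)^2 = $400.11
NPV = -$2,150.00 + $1,260.84 + $400.11 = -$489.05

-$489.05


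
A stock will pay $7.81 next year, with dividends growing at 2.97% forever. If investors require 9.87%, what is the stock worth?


Formula: P = D1 / (r - g)
Spread: r - g = 0.0987 - 0.0297 = 0.069
Substituting: P = $7.81 / 0.069
P = $113.19

$113.19


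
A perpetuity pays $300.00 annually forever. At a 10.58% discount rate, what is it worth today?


Formula: PV = C / r
Substituting: PV = $300.00 / 0.1058
PV = $2,835.54

$2,835.54


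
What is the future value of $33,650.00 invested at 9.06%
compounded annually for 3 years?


Formula: FV = P * (1 + r)^n
Substituting: FV = $33,650.00 * (1 + 0.0906)^3
Growth factor: (1.0906)^3 = 1.297169
FV = $33,650.00 * 1.297169 = $43,649.73

$43,649.73


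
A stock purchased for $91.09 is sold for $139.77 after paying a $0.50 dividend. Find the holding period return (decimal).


Formula: HPR = (P1 - P0 + D) / P0
Gain: $139.77 - $91.09 + $0.50 = $49.18
HPR = $49.18 / $91.09 = 0.5399

0.5399


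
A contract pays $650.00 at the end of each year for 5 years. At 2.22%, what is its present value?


Formula: PV = PMT * (1 - (1+r)^(-n)) / r
Discount factor: (1 + 0.0222)^(-5) = 0.896026
Bracket: 1 - 0.896026 = 0.103974
PV = $650.00 * 0.103974 / 0.0222 = $3,044.28

$3,044.28


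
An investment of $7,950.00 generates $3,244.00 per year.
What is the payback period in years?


Formula: Payback = investment / annual cash flow
Substituting: Payback = $7,950.00 / $3,244.00
Payback = 2.4507 years

2.4507 years


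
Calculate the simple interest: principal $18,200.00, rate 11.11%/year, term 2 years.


Formula: I = P * r * t
Substituting: I = $18,200.00 * 0.1111 * 2
Step: I = $18,200.00 * 0.2222
I = $4,044.04

$4,044.04


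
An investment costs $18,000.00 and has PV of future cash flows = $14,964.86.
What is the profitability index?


Formula: PI = PV(cash flows) / initial investment
Substituting: PI = $14,964.86 / $18,000.00
PI = 0.8314

0.8314


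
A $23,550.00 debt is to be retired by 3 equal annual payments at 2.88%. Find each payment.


Formula: PMT = PV * r / (1 - (1+r)^(-n))
Denominator: 1 - (1 + 0.0288)^(-3) = 0.081652
Numerator: $23,550.00 * 0.0288 = 678.24
PMT = 678.24 / 0.081652 = $8,306.44

$8,306.44


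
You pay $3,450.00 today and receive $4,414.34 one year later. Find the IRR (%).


Formula: IRR = C1/C0 - 1
Substituting: IRR = $4,414.34 / $3,450.00 - 1
Ratio: 1.279519 - 1 = 0.279519
IRR = 27.9519%

27.9519%


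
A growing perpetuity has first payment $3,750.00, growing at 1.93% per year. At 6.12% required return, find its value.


Formula: PV = C / (r - g)
Spread: r - g = 0.0612 - 0.0193 = 0.0419
Substituting: PV = $3,750.00 / 0.0419
PV = $89,498.81

$89,498.81


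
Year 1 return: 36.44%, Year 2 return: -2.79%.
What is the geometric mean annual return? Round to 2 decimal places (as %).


Formula: Geometric mean = ((1+r1)*(1+r2))^(1/2) - 1
Product: (1 + 0.3644) * (1 + -0.0279) = 1.3644 * 0.9721 = 1.326333
Square root: 1.326333^0.5 = 1.151665
Geometric mean = 1.151665 - 1 = 0.151665
As percentage: 15.17%

15.17%


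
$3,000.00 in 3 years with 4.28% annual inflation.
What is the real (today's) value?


Formula: Real value = nominal / (1 + inflation)^years
Price level: (1 + 0.0428)^3 = 1.133974
Real value = $3,000.00 / 1.133974 = $2,645.56

$2,645.56


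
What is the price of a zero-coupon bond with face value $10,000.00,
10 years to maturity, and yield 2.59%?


Formula: Price = FV / (1 + r)^n
Substituting: Price = $10,000.00 / (1 + 0.0259)^10
Discount factor: (1.0259)^10 = 1.291369
Price = $10,000.00 / 1.291369 = $7,743.72

$7,743.72


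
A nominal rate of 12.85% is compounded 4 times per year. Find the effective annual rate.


Formula: EAR = (1 + r/m)^m - 1
Period rate: r/m = 0.1285 / 4 = 0.032125
Compounding: (1 + 0.032125)^4 = 1.134826
EAR = 1.134826 - 1 = 0.134826

0.134826


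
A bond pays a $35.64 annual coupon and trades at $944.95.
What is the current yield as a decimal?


Formula: Current yield = annual coupon / price
Substituting: CY = $35.64 / $944.95
CY = 0.037716

0.037716


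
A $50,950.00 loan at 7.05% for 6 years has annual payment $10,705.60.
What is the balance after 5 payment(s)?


Formula: Balance = PV*(1+r)^k - PMT*((1+r)^k - 1)/r
Growth: (1 + 0.0705)^5 = 1.405832
Accumulated factor: ((1+r)^k - 1)/r = 5.756479
Balance = $50,950.00 * 1.405832 - $10,705.60 * 5.756479
Balance = $10,000.57

$10,000.57


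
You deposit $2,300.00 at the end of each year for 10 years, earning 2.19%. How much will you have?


Formula: FV = PMT * ((1+r)^n - 1) / r
Growth factor: (1 + 0.0219)^10 = 1.241892
Numerator: 1.241892 - 1 = 0.241892
FV = $2,300.00 * 0.241892 / 0.0219 = $25,404.23

$25,404.23


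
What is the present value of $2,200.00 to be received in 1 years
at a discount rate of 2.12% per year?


Formula: PV = FV / (1 + r)^n
Substituting: PV = $2,200.00 / (1 + 0.0212)^1
Discount factor: (1.0212)^1 = 1.0212
PV = $2,200.00 / 1.0212 = $2,154.33

$2,154.33


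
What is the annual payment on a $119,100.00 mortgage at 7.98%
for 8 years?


Formula: PMT = PV * r / (1 - (1+r)^(-n))
Denominator: 1 - (1 + 0.0798)^(-8) = 0.45893
Numerator: $119,100.00 * 0.0798 = 9504.18
PMT = 9504.18 / 0.45893 = $20,709.43

$20,709.43


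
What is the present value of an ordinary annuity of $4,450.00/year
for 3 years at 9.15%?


Formula: PV = PMT * (1 - (1+r)^(-n)) / r
Discount factor: (1 + 0.0915)^(-3) = 0.769004
Bracket: 1 - 0.769004 = 0.230996
PV = $4,450.00 * 0.230996 / 0.0915 = $11,234.22

$11,234.22


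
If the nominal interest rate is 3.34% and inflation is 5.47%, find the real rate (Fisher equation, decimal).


Formula: (1 + r_real) = (1 + r_nom) / (1 + inflation)
Substituting: (1 + r_real) = 1.0334 / 1.0547
(1 + r_real) = 0.979805
r_real = 0.979805 - 1 = -0.020195

-0.020195


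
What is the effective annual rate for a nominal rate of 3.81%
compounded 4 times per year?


Formula: EAR = (1 + r/m)^m - 1
Period rate: r/m = 0.0381 / 4 = 0.009525
Compounding: (1 + 0.009525)^4 = 1.038648
EAR = 1.038648 - 1 = 0.038648

0.038648


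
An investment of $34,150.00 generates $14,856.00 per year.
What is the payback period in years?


Formula: Payback = investment / annual cash flow
Substituting: Payback = $34,150.00 / $14,856.00
Payback = 2.2987 years

2.2987 years


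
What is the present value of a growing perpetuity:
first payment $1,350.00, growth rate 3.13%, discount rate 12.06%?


Formula: PV = C / (r - g)
Spread: r - g = 0.1206 - 0.0313 = 0.0893
Substituting: PV = $1,350.00 / 0.0893
PV = $15,117.58

$15,117.58


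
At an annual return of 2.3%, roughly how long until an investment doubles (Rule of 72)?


Formula: Years ≈ 72 / r
Substituting: Years ≈ 72 / 2.3
Years ≈ 31.3

31.3 years


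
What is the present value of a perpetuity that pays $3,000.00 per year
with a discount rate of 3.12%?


Formula: PV = C / r
Substituting: PV = $3,000.00 / 0.0312
PV = $96,153.85

$96,153.85


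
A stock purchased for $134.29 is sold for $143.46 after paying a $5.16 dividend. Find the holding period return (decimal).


Formula: HPR = (P1 - P0 + D) / P0
Gain: $143.46 - $134.29 + $5.16 = $14.33
HPR = $14.33 / $134.29 = 0.1067

0.1067


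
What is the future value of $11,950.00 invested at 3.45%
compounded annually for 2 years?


Formula: FV = P * (1 + r)^n
Substituting: FV = $11,950.00 * (1 + 0.0345)^2
Growth factor: (1.0345)^2 = 1.07019
FV = $11,950.00 * 1.07019 = $12,788.77

$12,788.77


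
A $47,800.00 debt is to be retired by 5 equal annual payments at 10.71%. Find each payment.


Formula: PMT = PV * r / (1 - (1+r)^(-n))
Denominator: 1 - (1 + 0.1071)^(-5) = 0.398735
Numerator: $47,800.00 * 0.1071 = 5119.38
PMT = 5119.38 / 0.398735 = $12,839.05

$12,839.05


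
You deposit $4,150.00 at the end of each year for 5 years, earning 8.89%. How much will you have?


Formula: FV = PMT * ((1+r)^n - 1) / r
Growth factor: (1 + 0.0889)^5 = 1.530876
Numerator: 1.530876 - 1 = 0.530876
FV = $4,150.00 * 0.530876 / 0.0889 = $24,782.17

$24,782.17


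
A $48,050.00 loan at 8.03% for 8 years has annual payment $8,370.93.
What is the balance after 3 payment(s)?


Formula: Balance = PV*(1+r)^k - PMT*((1+r)^k - 1)/r
Growth: (1 + 0.0803)^3 = 1.260762
Accumulated factor: ((1+r)^k - 1)/r = 3.247348
Balance = $48,050.00 * 1.260762 - $8,370.93 * 3.247348
Balance = $33,396.29

$33,396.29


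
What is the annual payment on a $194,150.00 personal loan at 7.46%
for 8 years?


Formula: PMT = PV * r / (1 - (1+r)^(-n))
Denominator: 1 - (1 + 0.0746)^(-8) = 0.437626
Numerator: $194,150.00 * 0.0746 = 14483.59
PMT = 14483.59 / 0.437626 = $33,095.82

$33,095.82


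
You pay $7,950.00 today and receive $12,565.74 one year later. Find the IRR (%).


Formula: IRR = C1/C0 - 1
Substituting: IRR = $12,565.74 / $7,950.00 - 1
Ratio: 1.580596 - 1 = 0.580596
IRR = 58.0596%

58.0596%


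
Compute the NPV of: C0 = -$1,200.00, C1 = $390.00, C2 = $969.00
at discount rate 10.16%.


Formula: NPV = C0 + C1/(1+r) + C2/(1+r)^2
Discount C1: $390.00 / (1 + 0.1016) = $354.03
Discount C2: $969.00 / (1 + 0.1016)^2 = $798.50
NPV = -$1,200.00 + $354.03 + $798.50 = -$47.47

-$47.47


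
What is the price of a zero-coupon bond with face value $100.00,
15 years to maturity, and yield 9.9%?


Formula: Price = FV / (1 + r)^n
Substituting: Price = $100.00 / (1 + 0.099)^15
Discount factor: (1.099)^15 = 4.120647
Price = $100.00 / 4.120647 = $24.27

$24.27


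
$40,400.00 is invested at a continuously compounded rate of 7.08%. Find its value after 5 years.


Formula: FV = P * e^(r*t)
Exponent: r*t = 0.0708 * 5 = 0.354
e^(0.354) = 1.424755
FV = $40,400.00 * 1.424755 = $57,560.11

$57,560.11


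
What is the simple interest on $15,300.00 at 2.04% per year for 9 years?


Formula: I = P * r * t
Substituting: I = $15,300.00 * 0.0204 * 9
Step: I = $15,300.00 * 0.1836
I = $2,809.08

$2,809.08


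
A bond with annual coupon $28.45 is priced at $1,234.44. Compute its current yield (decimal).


Formula: Current yield = annual coupon / price
Substituting: CY = $28.45 / $1,234.44
CY = 0.023047

0.023047


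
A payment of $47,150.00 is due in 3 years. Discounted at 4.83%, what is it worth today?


Formula: PV = FV / (1 + r)^n
Substituting: PV = $47,150.00 / (1 + 0.0483)^3
Discount factor: (1.0483)^3 = 1.152011
PV = $47,150.00 / 1.152011 = $40,928.42

$40,928.42


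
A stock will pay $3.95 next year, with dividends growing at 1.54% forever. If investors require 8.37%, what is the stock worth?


Formula: P = D1 / (r - g)
Spread: r - g = 0.0837 - 0.0154 = 0.0683
Substituting: P = $3.95 / 0.0683
P = $57.83

$57.83


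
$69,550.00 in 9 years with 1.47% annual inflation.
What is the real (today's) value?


Formula: Real value = nominal / (1 + inflation)^years
Price level: (1 + 0.0147)^9 = 1.140352
Real value = $69,550.00 / 1.140352 = $60,989.94

$60,989.94


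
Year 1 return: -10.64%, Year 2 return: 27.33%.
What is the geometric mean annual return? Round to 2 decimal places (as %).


Formula: Geometric mean = ((1+r1)*(1+r2))^(1/2) - 1
Product: (1 + -0.1064) * (1 + 0.2733) = 0.8936 * 1.2733 = 1.137821
Square root: 1.137821^0.5 = 1.066687
Geometric mean = 1.066687 - 1 = 0.066687
As percentage: 6.67%

6.67%


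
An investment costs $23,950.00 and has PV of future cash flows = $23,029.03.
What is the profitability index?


Formula: PI = PV(cash flows) / initial investment
Substituting: PI = $23,029.03 / $23,950.00
PI = 0.9615

0.9615


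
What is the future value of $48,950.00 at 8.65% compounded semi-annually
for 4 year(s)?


Formula: FV = P * (1 + r/m)^(m*t)
Period rate: r/m = 0.0865 / 2 = 0.04325
Total periods: m*t = 2 * 4 = 8
Growth factor: (1 + 0.04325)^8 = 1.40316
FV = $48,950.00 * 1.40316 = $68,684.67

$68,684.67


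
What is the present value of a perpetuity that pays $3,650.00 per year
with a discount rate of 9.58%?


Formula: PV = C / r
Substituting: PV = $3,650.00 / 0.0958
PV = $38,100.21

$38,100.21


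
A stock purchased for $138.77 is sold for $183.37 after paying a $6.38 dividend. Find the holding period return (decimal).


Formula: HPR = (P1 - P0 + D) / P0
Gain: $183.37 - $138.77 + $6.38 = $50.98
HPR = $50.98 / $138.77 = 0.3674

0.3674


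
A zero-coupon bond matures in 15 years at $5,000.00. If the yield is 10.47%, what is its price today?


Formula: Price = FV / (1 + r)^n
Substituting: Price = $5,000.00 / (1 + 0.1047)^15
Discount factor: (1.1047)^15 = 4.453129
Price = $5,000.00 / 4.453129 = $1,122.81

$1,122.81


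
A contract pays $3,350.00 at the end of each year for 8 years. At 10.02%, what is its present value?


Formula: PV = PMT * (1 - (1+r)^(-n)) / r
Discount factor: (1 + 0.1002)^(-8) = 0.465829
Bracket: 1 - 0.465829 = 0.534171
PV = $3,350.00 * 0.534171 / 0.1002 = $17,859.00

$17,859.00


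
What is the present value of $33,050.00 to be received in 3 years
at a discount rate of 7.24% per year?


Formula: PV = FV / (1 + r)^n
Substituting: PV = $33,050.00 / (1 + 0.0724)^3
Discount factor: (1.0724)^3 = 1.233305
PV = $33,050.00 / 1.233305 = $26,797.92

$26,797.92


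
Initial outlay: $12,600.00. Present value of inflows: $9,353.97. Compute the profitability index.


Formula: PI = PV(cash flows) / initial investment
Substituting: PI = $9,353.97 / $12,600.00
PI = 0.7424

0.7424


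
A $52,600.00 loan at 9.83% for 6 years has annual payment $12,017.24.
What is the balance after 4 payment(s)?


Formula: Balance = PV*(1+r)^k - PMT*((1+r)^k - 1)/r
Growth: (1 + 0.0983)^4 = 1.45507
Accumulated factor: ((1+r)^k - 1)/r = 4.629401
Balance = $52,600.00 * 1.45507 - $12,017.24 * 4.629401
Balance = $20,904.06

$20,904.06


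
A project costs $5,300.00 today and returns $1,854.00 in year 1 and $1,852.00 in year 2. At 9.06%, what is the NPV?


Formula: NPV = C0 + C1/(1+r) + C2/(1+r)^2
Discount C1: $1,854.00 / (1 + 0.0906) = $1,699.98
Discount C2: $1,852.00 / (1 + 0.0906)^2 = $1,557.08
NPV = -$5,300.00 + $1,699.98 + $1,557.08 = -$2,042.94

-$2,042.94


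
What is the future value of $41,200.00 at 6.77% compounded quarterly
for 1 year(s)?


Formula: FV = P * (1 + r/m)^(m*t)
Period rate: r/m = 0.0677 / 4 = 0.016925
Total periods: m*t = 4 * 1 = 4
Growth factor: (1 + 0.016925)^4 = 1.069438
FV = $41,200.00 * 1.069438 = $44,060.85

$44,060.85


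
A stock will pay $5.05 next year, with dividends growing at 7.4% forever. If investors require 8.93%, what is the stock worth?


Formula: P = D1 / (r - g)
Spread: r - g = 0.0893 - 0.074 = 0.0153
Substituting: P = $5.05 / 0.0153
P = $330.07

$330.07


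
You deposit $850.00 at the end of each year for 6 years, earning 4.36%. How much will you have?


Formula: FV = PMT * ((1+r)^n - 1) / r
Growth factor: (1 + 0.0436)^6 = 1.291827
Numerator: 1.291827 - 1 = 0.291827
FV = $850.00 * 0.291827 / 0.0436 = $5,689.29

$5,689.29


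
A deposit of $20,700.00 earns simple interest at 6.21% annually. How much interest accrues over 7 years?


Formula: I = P * r * t
Substituting: I = $20,700.00 * 0.0621 * 7
Step: I = $20,700.00 * 0.4347
I = $8,998.29

$8,998.29


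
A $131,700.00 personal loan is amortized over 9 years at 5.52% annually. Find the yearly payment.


Formula: PMT = PV * r / (1 - (1+r)^(-n))
Denominator: 1 - (1 + 0.0552)^(-9) = 0.383424
Numerator: $131,700.00 * 0.0552 = 7269.84
PMT = 7269.84 / 0.383424 = $18,960.34

$18,960.34


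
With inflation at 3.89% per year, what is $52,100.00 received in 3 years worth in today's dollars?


Formula: Real value = nominal / (1 + inflation)^years
Price level: (1 + 0.0389)^3 = 1.121298
Real value = $52,100.00 / 1.121298 = $46,463.99

$46,463.99


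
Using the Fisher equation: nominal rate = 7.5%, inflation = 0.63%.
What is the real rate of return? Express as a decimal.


Formula: (1 + r_real) = (1 + r_nom) / (1 + inflation)
Substituting: (1 + r_real) = 1.075 / 1.0063
(1 + r_real) = 1.06827
r_real = 1.06827 - 1 = 0.06827

0.06827


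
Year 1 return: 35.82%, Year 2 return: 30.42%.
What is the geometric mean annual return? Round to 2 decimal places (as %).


Formula: Geometric mean = ((1+r1)*(1+r2))^(1/2) - 1
Product: (1 + 0.3582) * (1 + 0.3042) = 1.3582 * 1.3042 = 1.771364
Square root: 1.771364^0.5 = 1.330926
Geometric mean = 1.330926 - 1 = 0.330926
As percentage: 33.09%

33.09%


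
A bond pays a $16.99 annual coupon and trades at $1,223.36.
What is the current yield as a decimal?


Formula: Current yield = annual coupon / price
Substituting: CY = $16.99 / $1,223.36
CY = 0.013888

0.013888


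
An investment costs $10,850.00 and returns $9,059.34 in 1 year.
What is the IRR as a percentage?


Formula: IRR = C1/C0 - 1
Substituting: IRR = $9,059.34 / $10,850.00 - 1
Ratio: 0.834962 - 1 = -0.165038
IRR = -16.5038%

-16.5038%


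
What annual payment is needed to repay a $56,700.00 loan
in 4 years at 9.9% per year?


Formula: PMT = PV * r / (1 - (1+r)^(-n))
Denominator: 1 - (1 + 0.099)^(-4) = 0.314497
Numerator: $56,700.00 * 0.099 = 5613.3
PMT = 5613.3 / 0.314497 = $17,848.49

$17,848.49


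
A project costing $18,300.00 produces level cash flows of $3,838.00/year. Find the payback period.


Formula: Payback = investment / annual cash flow
Substituting: Payback = $18,300.00 / $3,838.00
Payback = 4.7681 years

4.7681 years


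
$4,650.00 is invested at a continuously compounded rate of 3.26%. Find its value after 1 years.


Formula: FV = P * e^(r*t)
Exponent: r*t = 0.0326 * 1 = 0.0326
e^(0.0326) = 1.033137
FV = $4,650.00 * 1.033137 = $4,804.09

$4,804.09


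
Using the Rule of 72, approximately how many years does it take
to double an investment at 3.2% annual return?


Formula: Years ≈ 72 / r
Substituting: Years ≈ 72 / 3.2
Years ≈ 22.5

22.5 years


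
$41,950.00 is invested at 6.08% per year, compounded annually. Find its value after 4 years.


Formula: FV = P * (1 + r)^n
Substituting: FV = $41,950.00 * (1 + 0.0608)^4
Growth factor: (1.0608)^4 = 1.266293
FV = $41,950.00 * 1.266293 = $53,120.97

$53,120.97


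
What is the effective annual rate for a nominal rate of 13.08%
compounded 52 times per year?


Formula: EAR = (1 + r/m)^m - 1
Period rate: r/m = 0.1308 / 52 = 0.002515
Compounding: (1 + 0.002515)^52 = 1.139553
EAR = 1.139553 - 1 = 0.139553

0.139553


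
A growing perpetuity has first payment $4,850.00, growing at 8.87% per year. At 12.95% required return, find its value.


Formula: PV = C / (r - g)
Spread: r - g = 0.1295 - 0.0887 = 0.0408
Substituting: PV = $4,850.00 / 0.0408
PV = $118,872.55

$118,872.55


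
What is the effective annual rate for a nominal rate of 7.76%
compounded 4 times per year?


Formula: EAR = (1 + r/m)^m - 1
Period rate: r/m = 0.0776 / 4 = 0.0194
Compounding: (1 + 0.0194)^4 = 1.079888
EAR = 1.079888 - 1 = 0.079888

0.079888


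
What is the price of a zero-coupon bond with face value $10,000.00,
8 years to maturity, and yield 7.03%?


Formula: Price = FV / (1 + r)^n
Substituting: Price = $10,000.00 / (1 + 0.0703)^8
Discount factor: (1.0703)^8 = 1.722044
Price = $10,000.00 / 1.722044 = $5,807.05

$5,807.05


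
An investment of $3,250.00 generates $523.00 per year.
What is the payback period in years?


Formula: Payback = investment / annual cash flow
Substituting: Payback = $3,250.00 / $523.00
Payback = 6.2141 years

6.2141 years


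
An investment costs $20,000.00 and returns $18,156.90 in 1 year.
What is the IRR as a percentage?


Formula: IRR = C1/C0 - 1
Substituting: IRR = $18,156.90 / $20,000.00 - 1
Ratio: 0.907845 - 1 = -0.092155
IRR = -9.2155%

-9.2155%


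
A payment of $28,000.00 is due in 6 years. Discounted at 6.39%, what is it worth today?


Formula: PV = FV / (1 + r)^n
Substituting: PV = $28,000.00 / (1 + 0.0639)^6
Discount factor: (1.0639)^6 = 1.450123
PV = $28,000.00 / 1.450123 = $19,308.71

$19,308.71


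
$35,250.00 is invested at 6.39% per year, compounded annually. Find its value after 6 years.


Formula: FV = P * (1 + r)^n
Substituting: FV = $35,250.00 * (1 + 0.0639)^6
Growth factor: (1.0639)^6 = 1.450123
FV = $35,250.00 * 1.450123 = $51,116.84

$51,116.84


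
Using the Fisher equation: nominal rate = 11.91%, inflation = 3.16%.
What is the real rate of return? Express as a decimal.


Formula: (1 + r_real) = (1 + r_nom) / (1 + inflation)
Substituting: (1 + r_real) = 1.1191 / 1.0316
(1 + r_real) = 1.08482
r_real = 1.08482 - 1 = 0.08482

0.08482


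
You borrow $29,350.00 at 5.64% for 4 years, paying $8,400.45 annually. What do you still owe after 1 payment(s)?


Formula: Balance = PV*(1+r)^k - PMT*((1+r)^k - 1)/r
Growth: (1 + 0.0564)^1 = 1.0564
Accumulated factor: ((1+r)^k - 1)/r = 1.0
Balance = $29,350.00 * 1.0564 - $8,400.45 * 1.0
Balance = $22,604.89

$22,604.89
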